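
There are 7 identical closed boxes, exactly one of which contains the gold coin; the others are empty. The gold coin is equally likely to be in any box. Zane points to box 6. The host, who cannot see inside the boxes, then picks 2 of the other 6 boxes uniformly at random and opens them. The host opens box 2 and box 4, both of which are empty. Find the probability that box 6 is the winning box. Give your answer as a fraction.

1/5

Condition on the true location of the gold coin.
If it is in any of boxes 1, 3, 5, 6, and 7 (prior 1/7 each): the host picks exactly this set with probability 1/15 regardless, and none is the prize; weight (1/7)·(1/15) = 1/105 each.
If it is in either of boxes 2 and 4 (prior 1/7 each): that box was opened and seen not to hold the prize — ruled out; weight (1/7)·0 = 0 each.
The weights sum to 1/21.
So P(the gold coin in box 6 | the host opened box 2 and box 4) = (1/105) / (1/21) = 1/5.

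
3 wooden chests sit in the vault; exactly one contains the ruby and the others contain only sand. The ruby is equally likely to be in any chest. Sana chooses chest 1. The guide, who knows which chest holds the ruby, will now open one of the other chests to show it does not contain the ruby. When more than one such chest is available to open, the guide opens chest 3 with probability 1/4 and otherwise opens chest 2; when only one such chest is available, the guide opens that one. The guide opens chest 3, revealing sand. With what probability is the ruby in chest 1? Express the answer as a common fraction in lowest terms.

Apply Bayes' rule, conditioning on where the ruby actually is.
If it is in chest 1 (prior 1/3): chest 3 is available, opened with probability 1/4; weight (1/3)·(1/4) = 1/12.
If it is in chest 2 (prior 1/3): only chest 3 is available, probability 1; weight (1/3)·1 = 1/3.
If it is in chest 3 (prior 1/3): the guide opened chest 3, so this case is ruled out; weight (1/3)·0 = 0.
The weights sum to 5/12.
So P(the ruby in chest 1 | the guide opened chest 3) = (1/12) / (5/12) = 1/5.

1/5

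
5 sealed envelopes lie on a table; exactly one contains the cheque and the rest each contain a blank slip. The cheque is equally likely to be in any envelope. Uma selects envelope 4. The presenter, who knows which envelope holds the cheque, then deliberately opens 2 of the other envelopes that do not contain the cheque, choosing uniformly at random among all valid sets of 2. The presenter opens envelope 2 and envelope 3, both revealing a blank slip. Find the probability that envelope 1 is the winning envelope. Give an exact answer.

2/5

Consider each possible location of the cheque in turn.
If it is in either of envelopes 1 and 5 (prior 1/5 each): the presenter has 3 equally likely choices, so probability 1/3; weight (1/5)·(1/3) = 1/15 each.
If it is in either of envelopes 2 and 3 (prior 1/5 each): that envelope was opened and seen not to hold the prize — ruled out; weight (1/5)·0 = 0 each.
If it is in envelope 4 (prior 1/5): the presenter has 6 equally likely choices, so probability 1/6; weight (1/5)·(1/6) = 1/30.
The weights sum to 1/6.
So P(the cheque in envelope 1 | the presenter opened envelope 2 and envelope 3) = (1/15) / (1/6) = 2/5.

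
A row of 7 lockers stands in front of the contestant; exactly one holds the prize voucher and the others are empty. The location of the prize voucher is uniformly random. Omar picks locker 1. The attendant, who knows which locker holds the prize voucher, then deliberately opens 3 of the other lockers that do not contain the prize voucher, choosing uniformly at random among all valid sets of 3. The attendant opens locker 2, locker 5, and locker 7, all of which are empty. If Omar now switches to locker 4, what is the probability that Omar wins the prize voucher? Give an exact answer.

2/7

Consider each possible location of the prize voucher in turn.
If it is in locker 1 (prior 1/7): the attendant has 20 equally likely choices, so probability 1/20; weight (1/7)·(1/20) = 1/140.
If it is in any of lockers 2, 5, and 7 (prior 1/7 each): that locker was opened and seen not to hold the prize — ruled out; weight (1/7)·0 = 0 each.
If it is in any of lockers 3, 4, and 6 (prior 1/7 each): the attendant has 10 equally likely choices, so probability 1/10; weight (1/7)·(1/10) = 1/70 each.
The weights sum to 1/20.
So P(the prize voucher in locker 4 | the attendant opened locker 2, locker 5, and locker 7) = (1/70) / (1/20) = 2/7.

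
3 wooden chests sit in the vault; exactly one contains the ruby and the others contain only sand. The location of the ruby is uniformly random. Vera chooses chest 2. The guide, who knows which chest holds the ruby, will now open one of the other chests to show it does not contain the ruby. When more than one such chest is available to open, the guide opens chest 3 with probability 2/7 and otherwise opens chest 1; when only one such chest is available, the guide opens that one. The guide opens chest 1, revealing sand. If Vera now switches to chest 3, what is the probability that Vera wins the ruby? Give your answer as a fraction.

7/12

Condition on the true location of the ruby.
If it is in chest 1 (prior 1/3): the guide opened chest 1, so this case is ruled out; weight (1/3)·0 = 0.
If it is in chest 2 (prior 1/3): chest 3 is available but not opened, probability 5/7; weight (1/3)·(5/7) = 5/21.
If it is in chest 3 (prior 1/3): only chest 1 is available, probability 1; weight (1/3)·1 = 1/3.
The weights sum to 4/7.
So P(the ruby in chest 3 | the guide opened chest 1) = (1/3) / (4/7) = 7/12.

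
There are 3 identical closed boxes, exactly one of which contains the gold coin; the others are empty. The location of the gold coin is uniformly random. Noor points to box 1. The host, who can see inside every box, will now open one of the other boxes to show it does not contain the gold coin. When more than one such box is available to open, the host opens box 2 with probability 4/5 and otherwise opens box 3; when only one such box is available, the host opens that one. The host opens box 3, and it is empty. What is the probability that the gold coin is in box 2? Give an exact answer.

Condition on the true location of the gold coin.
If it is in box 1 (prior 1/3): box 2 is available but not opened, probability 1/5; weight (1/3)·(1/5) = 1/15.
If it is in box 2 (prior 1/3): only box 3 is available, probability 1; weight (1/3)·1 = 1/3.
If it is in box 3 (prior 1/3): the host opened box 3, so this case is ruled out; weight (1/3)·0 = 0.
The weights sum to 2/5.
So P(the gold coin in box 2 | the host opened box 3) = (1/3) / (2/5) = 5/6.

5/6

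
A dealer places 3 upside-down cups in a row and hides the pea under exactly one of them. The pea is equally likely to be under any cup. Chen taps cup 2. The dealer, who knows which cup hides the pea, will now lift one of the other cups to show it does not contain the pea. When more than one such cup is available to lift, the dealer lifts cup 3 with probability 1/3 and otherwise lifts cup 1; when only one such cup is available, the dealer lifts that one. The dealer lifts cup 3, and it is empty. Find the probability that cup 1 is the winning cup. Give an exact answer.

Consider each possible location of the pea in turn.
If it is under cup 1 (prior 1/3): only cup 3 is available, probability 1; weight (1/3)·1 = 1/3.
If it is under cup 2 (prior 1/3): cup 3 is available, opened with probability 1/3; weight (1/3)·(1/3) = 1/9.
If it is under cup 3 (prior 1/3): the dealer opened cup 3, so this case is ruled out; weight (1/3)·0 = 0.
The weights sum to 4/9.
So P(the pea under cup 1 | the dealer opened cup 3) = (1/3) / (4/9) = 3/4.

3/4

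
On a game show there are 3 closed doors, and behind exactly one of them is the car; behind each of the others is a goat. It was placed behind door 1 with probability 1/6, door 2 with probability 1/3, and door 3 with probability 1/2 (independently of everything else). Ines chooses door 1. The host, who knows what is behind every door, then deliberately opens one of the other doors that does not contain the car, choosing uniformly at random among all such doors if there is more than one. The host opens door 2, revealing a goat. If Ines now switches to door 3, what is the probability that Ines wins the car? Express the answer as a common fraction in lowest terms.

6/7

Consider each possible location of the car in turn.
If it is behind door 1 (prior 1/6): the host has 2 equally likely choices, so probability 1/2; weight (1/6)·(1/2) = 1/12.
If it is behind door 2 (prior 1/3): the host opened door 2, so this case is ruled out; weight (1/3)·0 = 0.
If it is behind door 3 (prior 1/2): the host has no choice, probability 1; weight (1/2)·1 = 1/2.
The weights sum to 7/12.
So P(the car behind door 3 | the host opened door 2) = (1/2) / (7/12) = 6/7.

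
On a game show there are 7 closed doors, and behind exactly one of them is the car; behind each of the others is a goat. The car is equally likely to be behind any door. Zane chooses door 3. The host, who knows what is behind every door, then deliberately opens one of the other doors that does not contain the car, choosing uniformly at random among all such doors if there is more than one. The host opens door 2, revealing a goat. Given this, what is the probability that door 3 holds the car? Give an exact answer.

1/7

Consider each possible location of the car in turn.
If it is behind any of doors 1, 4, 5, 6, and 7 (prior 1/7 each): the host has 5 equally likely choices, so probability 1/5; weight (1/7)·(1/5) = 1/35 each.
If it is behind door 2 (prior 1/7): the host opened door 2, so this case is ruled out; weight (1/7)·0 = 0.
If it is behind door 3 (prior 1/7): the host has 6 equally likely choices, so probability 1/6; weight (1/7)·(1/6) = 1/42.
The weights sum to 1/6.
So P(the car behind door 3 | the host opened door 2) = (1/42) / (1/6) = 1/7.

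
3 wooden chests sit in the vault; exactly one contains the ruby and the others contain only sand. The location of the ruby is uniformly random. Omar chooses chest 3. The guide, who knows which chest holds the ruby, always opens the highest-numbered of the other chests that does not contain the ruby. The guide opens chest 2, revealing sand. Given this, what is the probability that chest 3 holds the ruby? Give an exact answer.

1/2

Apply Bayes' rule, conditioning on where the ruby actually is.
If it is in either of chests 1 and 3 (prior 1/3 each): chest 2 is the highest-numbered option available, probability 1; weight (1/3)·1 = 1/3 each.
If it is in chest 2 (prior 1/3): the guide opened chest 2, so this case is ruled out; weight (1/3)·0 = 0.
The weights sum to 2/3.
So P(the ruby in chest 3 | the guide opened chest 2) = (1/3) / (2/3) = 1/2.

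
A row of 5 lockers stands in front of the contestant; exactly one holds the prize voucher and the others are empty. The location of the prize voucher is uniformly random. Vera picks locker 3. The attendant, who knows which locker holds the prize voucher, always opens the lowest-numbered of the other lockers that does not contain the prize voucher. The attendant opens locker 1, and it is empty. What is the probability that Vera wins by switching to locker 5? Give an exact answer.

Consider each possible location of the prize voucher in turn.
If it is in locker 1 (prior 1/5): the attendant opened locker 1, so this case is ruled out; weight (1/5)·0 = 0.
If it is in any of lockers 2, 3, 4, and 5 (prior 1/5 each): locker 1 is the lowest-numbered option available, probability 1; weight (1/5)·1 = 1/5 each.
The weights sum to 4/5.
So P(the prize voucher in locker 5 | the attendant opened locker 1) = (1/5) / (4/5) = 1/4.

1/4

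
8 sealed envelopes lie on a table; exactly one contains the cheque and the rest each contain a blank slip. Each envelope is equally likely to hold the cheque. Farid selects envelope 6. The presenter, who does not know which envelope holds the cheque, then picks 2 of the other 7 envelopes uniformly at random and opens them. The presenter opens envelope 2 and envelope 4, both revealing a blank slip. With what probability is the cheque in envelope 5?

1/6

Because the presenter chose which envelopes to open without knowing where the cheque is, the choice is independent of the prize location. Learning that none of the 2 opened envelopes holds the cheque simply rules out those 2 locations and leaves the remaining 6 envelopes still equally likely by symmetry.
So P(the cheque in envelope 5) = 1/6.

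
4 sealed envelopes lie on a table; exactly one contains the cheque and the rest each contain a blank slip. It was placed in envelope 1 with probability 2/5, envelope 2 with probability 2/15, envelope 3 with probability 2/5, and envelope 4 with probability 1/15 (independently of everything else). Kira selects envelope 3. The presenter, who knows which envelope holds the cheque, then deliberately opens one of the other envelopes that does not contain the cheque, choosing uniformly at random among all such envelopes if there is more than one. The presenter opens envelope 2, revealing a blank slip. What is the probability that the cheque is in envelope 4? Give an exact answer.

Apply Bayes' rule, conditioning on where the cheque actually is.
If it is in envelope 1 (prior 2/5): the presenter has 2 equally likely choices, so probability 1/2; weight (2/5)·(1/2) = 1/5.
If it is in envelope 2 (prior 2/15): the presenter opened envelope 2, so this case is ruled out; weight (2/15)·0 = 0.
If it is in envelope 3 (prior 2/5): the presenter has 3 equally likely choices, so probability 1/3; weight (2/5)·(1/3) = 2/15.
If it is in envelope 4 (prior 1/15): the presenter has 2 equally likely choices, so probability 1/2; weight (1/15)·(1/2) = 1/30.
The weights sum to 11/30.
So P(the cheque in envelope 4 | the presenter opened envelope 2) = (1/30) / (11/30) = 1/11.

1/11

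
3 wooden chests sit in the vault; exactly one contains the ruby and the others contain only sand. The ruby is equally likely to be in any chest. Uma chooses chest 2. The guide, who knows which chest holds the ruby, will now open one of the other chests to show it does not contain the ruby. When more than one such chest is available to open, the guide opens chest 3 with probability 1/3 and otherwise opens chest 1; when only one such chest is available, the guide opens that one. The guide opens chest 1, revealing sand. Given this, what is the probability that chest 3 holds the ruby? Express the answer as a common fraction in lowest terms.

Consider each possible location of the ruby in turn.
If it is in chest 1 (prior 1/3): the guide opened chest 1, so this case is ruled out; weight (1/3)·0 = 0.
If it is in chest 2 (prior 1/3): chest 3 is available but not opened, probability 2/3; weight (1/3)·(2/3) = 2/9.
If it is in chest 3 (prior 1/3): only chest 1 is available, probability 1; weight (1/3)·1 = 1/3.
The weights sum to 5/9.
So P(the ruby in chest 3 | the guide opened chest 1) = (1/3) / (5/9) = 3/5.

3/5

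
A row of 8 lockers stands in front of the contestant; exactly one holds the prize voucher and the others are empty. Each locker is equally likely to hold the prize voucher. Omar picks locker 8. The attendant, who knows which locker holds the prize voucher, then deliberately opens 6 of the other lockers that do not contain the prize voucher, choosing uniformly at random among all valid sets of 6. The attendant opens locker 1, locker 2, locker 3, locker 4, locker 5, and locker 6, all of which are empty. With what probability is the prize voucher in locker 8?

1/8

Apply Bayes' rule, conditioning on where the prize voucher actually is.
If it is in any of lockers 1, 2, 3, 4, 5, and 6 (prior 1/8 each): that locker was opened and seen not to hold the prize — ruled out; weight (1/8)·0 = 0 each.
If it is in locker 7 (prior 1/8): the attendant has no choice, probability 1; weight (1/8)·1 = 1/8.
If it is in locker 8 (prior 1/8): the attendant has 7 equally likely choices, so probability 1/7; weight (1/8)·(1/7) = 1/56.
The weights sum to 1/7.
So P(the prize voucher in locker 8 | the attendant opened locker 1, locker 2, locker 3, locker 4, locker 5, and locker 6) = (1/56) / (1/7) = 1/8.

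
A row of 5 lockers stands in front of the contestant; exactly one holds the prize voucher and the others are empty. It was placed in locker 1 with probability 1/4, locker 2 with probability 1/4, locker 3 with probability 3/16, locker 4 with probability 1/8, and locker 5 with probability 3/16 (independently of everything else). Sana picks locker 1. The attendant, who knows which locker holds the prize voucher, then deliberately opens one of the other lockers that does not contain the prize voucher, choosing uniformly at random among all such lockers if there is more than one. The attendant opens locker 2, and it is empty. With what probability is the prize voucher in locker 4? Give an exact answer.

2/11

Apply Bayes' rule, conditioning on where the prize voucher actually is.
If it is in locker 1 (prior 1/4): the attendant has 4 equally likely choices, so probability 1/4; weight (1/4)·(1/4) = 1/16.
If it is in locker 2 (prior 1/4): the attendant opened locker 2, so this case is ruled out; weight (1/4)·0 = 0.
If it is in either of lockers 3 and 5 (prior 3/16 each): the attendant has 3 equally likely choices, so probability 1/3; weight (3/16)·(1/3) = 1/16 each.
If it is in locker 4 (prior 1/8): the attendant has 3 equally likely choices, so probability 1/3; weight (1/8)·(1/3) = 1/24.
The weights sum to 11/48.
So P(the prize voucher in locker 4 | the attendant opened locker 2) = (1/24) / (11/48) = 2/11.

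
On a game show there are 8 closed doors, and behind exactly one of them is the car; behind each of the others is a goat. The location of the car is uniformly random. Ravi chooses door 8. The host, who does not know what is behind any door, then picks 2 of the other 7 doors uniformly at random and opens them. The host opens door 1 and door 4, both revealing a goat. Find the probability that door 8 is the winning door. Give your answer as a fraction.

1/6

Consider each possible location of the car in turn.
If it is behind either of doors 1 and 4 (prior 1/8 each): that door was opened and seen not to hold the prize — ruled out; weight (1/8)·0 = 0 each.
If it is behind any of doors 2, 3, 5, 6, 7, and 8 (prior 1/8 each): the host picks exactly this set with probability 1/21 regardless, and none is the prize; weight (1/8)·(1/21) = 1/168 each.
The weights sum to 1/28.
So P(the car behind door 8 | the host opened door 1 and door 4) = (1/168) / (1/28) = 1/6.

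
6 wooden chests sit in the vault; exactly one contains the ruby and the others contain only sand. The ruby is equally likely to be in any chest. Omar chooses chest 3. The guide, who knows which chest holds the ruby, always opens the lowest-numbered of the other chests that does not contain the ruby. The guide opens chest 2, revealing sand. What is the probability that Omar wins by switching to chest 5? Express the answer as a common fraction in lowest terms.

0

Condition on the true location of the ruby.
If it is in chest 1 (prior 1/6): chest 2 is the lowest-numbered option available, probability 1; weight (1/6)·1 = 1/6.
If it is in chest 2 (prior 1/6): the guide opened chest 2, so this case is ruled out; weight (1/6)·0 = 0.
If it is in any of chests 3, 4, 5, and 6 (prior 1/6 each): the guide would have opened chest 1 instead, probability 0; weight (1/6)·0 = 0 each.
The weights sum to 1/6.
So P(the ruby in chest 5 | the guide opened chest 2) = 0 / (1/6) = 0.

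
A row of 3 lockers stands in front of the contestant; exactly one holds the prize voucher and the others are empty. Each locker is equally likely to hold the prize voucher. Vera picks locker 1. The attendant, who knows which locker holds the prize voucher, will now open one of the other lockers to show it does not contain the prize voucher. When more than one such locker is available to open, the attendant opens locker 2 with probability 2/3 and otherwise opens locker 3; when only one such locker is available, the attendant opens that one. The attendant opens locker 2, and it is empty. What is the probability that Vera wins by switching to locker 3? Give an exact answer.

3/5

Consider each possible location of the prize voucher in turn.
If it is in locker 1 (prior 1/3): locker 2 is available, opened with probability 2/3; weight (1/3)·(2/3) = 2/9.
If it is in locker 2 (prior 1/3): the attendant opened locker 2, so this case is ruled out; weight (1/3)·0 = 0.
If it is in locker 3 (prior 1/3): only locker 2 is available, probability 1; weight (1/3)·1 = 1/3.
The weights sum to 5/9.
So P(the prize voucher in locker 3 | the attendant opened locker 2) = (1/3) / (5/9) = 3/5.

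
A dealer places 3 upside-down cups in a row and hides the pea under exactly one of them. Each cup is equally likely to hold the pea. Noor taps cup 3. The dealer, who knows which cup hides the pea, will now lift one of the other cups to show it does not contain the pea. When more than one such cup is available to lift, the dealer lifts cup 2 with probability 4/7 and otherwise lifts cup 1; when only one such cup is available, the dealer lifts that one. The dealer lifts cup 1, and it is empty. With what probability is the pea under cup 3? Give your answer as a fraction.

3/10

Consider each possible location of the pea in turn.
If it is under cup 1 (prior 1/3): the dealer opened cup 1, so this case is ruled out; weight (1/3)·0 = 0.
If it is under cup 2 (prior 1/3): only cup 1 is available, probability 1; weight (1/3)·1 = 1/3.
If it is under cup 3 (prior 1/3): cup 2 is available but not opened, probability 3/7; weight (1/3)·(3/7) = 1/7.
The weights sum to 10/21.
So P(the pea under cup 3 | the dealer opened cup 1) = (1/7) / (10/21) = 3/10.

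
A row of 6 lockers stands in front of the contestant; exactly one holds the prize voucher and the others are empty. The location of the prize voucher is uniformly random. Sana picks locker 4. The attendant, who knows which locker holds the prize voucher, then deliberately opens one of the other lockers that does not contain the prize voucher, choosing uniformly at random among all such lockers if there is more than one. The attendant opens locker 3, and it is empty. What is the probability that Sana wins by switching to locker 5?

5/24

Consider each possible location of the prize voucher in turn.
If it is in any of lockers 1, 2, 5, and 6 (prior 1/6 each): the attendant has 4 equally likely choices, so probability 1/4; weight (1/6)·(1/4) = 1/24 each.
If it is in locker 3 (prior 1/6): the attendant opened locker 3, so this case is ruled out; weight (1/6)·0 = 0.
If it is in locker 4 (prior 1/6): the attendant has 5 equally likely choices, so probability 1/5; weight (1/6)·(1/5) = 1/30.
The weights sum to 1/5.
So P(the prize voucher in locker 5 | the attendant opened locker 3) = (1/24) / (1/5) = 5/24.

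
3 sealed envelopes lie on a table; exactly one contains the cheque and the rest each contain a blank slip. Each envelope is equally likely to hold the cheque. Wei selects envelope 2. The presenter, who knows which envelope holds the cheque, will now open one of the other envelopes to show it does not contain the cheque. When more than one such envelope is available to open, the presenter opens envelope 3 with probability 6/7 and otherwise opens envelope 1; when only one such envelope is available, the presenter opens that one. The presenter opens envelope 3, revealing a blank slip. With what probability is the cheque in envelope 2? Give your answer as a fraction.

6/13

Consider each possible location of the cheque in turn.
If it is in envelope 1 (prior 1/3): only envelope 3 is available, probability 1; weight (1/3)·1 = 1/3.
If it is in envelope 2 (prior 1/3): envelope 3 is available, opened with probability 6/7; weight (1/3)·(6/7) = 2/7.
If it is in envelope 3 (prior 1/3): the presenter opened envelope 3, so this case is ruled out; weight (1/3)·0 = 0.
The weights sum to 13/21.
So P(the cheque in envelope 2 | the presenter opened envelope 3) = (2/7) / (13/21) = 6/13.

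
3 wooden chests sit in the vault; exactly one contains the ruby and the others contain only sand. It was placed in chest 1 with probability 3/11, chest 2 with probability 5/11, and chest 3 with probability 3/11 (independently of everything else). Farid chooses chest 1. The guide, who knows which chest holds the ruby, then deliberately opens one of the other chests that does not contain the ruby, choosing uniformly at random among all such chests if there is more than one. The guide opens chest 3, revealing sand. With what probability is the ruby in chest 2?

10/13

Apply Bayes' rule, conditioning on where the ruby actually is.
If it is in chest 1 (prior 3/11): the guide has 2 equally likely choices, so probability 1/2; weight (3/11)·(1/2) = 3/22.
If it is in chest 2 (prior 5/11): the guide has no choice, probability 1; weight (5/11)·1 = 5/11.
If it is in chest 3 (prior 3/11): the guide opened chest 3, so this case is ruled out; weight (3/11)·0 = 0.
The weights sum to 13/22.
So P(the ruby in chest 2 | the guide opened chest 3) = (5/11) / (13/22) = 10/13.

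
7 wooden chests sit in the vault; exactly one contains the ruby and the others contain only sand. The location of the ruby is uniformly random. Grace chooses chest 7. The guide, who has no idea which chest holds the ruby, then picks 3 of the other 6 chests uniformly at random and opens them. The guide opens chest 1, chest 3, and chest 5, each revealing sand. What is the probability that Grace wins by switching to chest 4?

1/4

Apply Bayes' rule, conditioning on where the ruby actually is.
If it is in any of chests 1, 3, and 5 (prior 1/7 each): that chest was opened and seen not to hold the prize — ruled out; weight (1/7)·0 = 0 each.
If it is in any of chests 2, 4, 6, and 7 (prior 1/7 each): the guide picks exactly this set with probability 1/20 regardless, and none is the prize; weight (1/7)·(1/20) = 1/140 each.
The weights sum to 1/35.
So P(the ruby in chest 4 | the guide opened chest 1, chest 3, and chest 5) = (1/140) / (1/35) = 1/4.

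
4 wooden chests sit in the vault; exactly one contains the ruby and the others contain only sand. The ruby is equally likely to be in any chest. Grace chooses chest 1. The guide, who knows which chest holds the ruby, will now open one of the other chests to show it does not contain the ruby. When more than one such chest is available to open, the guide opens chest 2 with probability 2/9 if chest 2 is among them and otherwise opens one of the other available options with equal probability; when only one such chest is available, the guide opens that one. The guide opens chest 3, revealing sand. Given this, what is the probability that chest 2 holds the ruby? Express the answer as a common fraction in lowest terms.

Consider each possible location of the ruby in turn.
If it is in chest 1 (prior 1/4): chest 2 is available but not opened; chest 3 gets probability (1 − 2/9)/2 = 7/18; weight (1/4)·(7/18) = 7/72.
If it is in chest 2 (prior 1/4): chest 2 holds the prize so is unavailable; the guide chooses uniformly among the 2 others, probability 1/2; weight (1/4)·(1/2) = 1/8.
If it is in chest 3 (prior 1/4): the guide opened chest 3, so this case is ruled out; weight (1/4)·0 = 0.
If it is in chest 4 (prior 1/4): chest 2 is available but not opened, probability 7/9; weight (1/4)·(7/9) = 7/36.
The weights sum to 5/12.
So P(the ruby in chest 2 | the guide opened chest 3) = (1/8) / (5/12) = 3/10.

3/10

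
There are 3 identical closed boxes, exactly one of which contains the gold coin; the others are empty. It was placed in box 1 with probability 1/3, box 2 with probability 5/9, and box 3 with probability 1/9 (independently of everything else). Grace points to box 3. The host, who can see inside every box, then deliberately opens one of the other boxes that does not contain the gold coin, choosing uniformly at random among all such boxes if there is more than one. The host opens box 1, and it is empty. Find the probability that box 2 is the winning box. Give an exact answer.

10/11

Condition on the true location of the gold coin.
If it is in box 1 (prior 1/3): the host opened box 1, so this case is ruled out; weight (1/3)·0 = 0.
If it is in box 2 (prior 5/9): the host has no choice, probability 1; weight (5/9)·1 = 5/9.
If it is in box 3 (prior 1/9): the host has 2 equally likely choices, so probability 1/2; weight (1/9)·(1/2) = 1/18.
The weights sum to 11/18.
So P(the gold coin in box 2 | the host opened box 1) = (5/9) / (11/18) = 10/11.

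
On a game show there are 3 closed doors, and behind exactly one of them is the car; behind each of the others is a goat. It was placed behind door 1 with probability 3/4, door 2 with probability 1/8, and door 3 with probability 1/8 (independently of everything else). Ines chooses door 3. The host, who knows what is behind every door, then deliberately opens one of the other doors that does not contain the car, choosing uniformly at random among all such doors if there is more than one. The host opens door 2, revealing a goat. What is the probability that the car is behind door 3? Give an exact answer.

1/13

Condition on the true location of the car.
If it is behind door 1 (prior 3/4): the host has no choice, probability 1; weight (3/4)·1 = 3/4.
If it is behind door 2 (prior 1/8): the host opened door 2, so this case is ruled out; weight (1/8)·0 = 0.
If it is behind door 3 (prior 1/8): the host has 2 equally likely choices, so probability 1/2; weight (1/8)·(1/2) = 1/16.
The weights sum to 13/16.
So P(the car behind door 3 | the host opened door 2) = (1/16) / (13/16) = 1/13.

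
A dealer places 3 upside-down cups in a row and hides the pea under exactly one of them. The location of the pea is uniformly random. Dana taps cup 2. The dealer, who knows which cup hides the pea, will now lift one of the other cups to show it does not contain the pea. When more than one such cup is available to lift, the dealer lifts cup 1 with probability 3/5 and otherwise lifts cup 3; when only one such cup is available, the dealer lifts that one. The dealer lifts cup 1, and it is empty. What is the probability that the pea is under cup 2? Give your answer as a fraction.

3/8

Apply Bayes' rule, conditioning on where the pea actually is.
If it is under cup 1 (prior 1/3): the dealer opened cup 1, so this case is ruled out; weight (1/3)·0 = 0.
If it is under cup 2 (prior 1/3): cup 1 is available, opened with probability 3/5; weight (1/3)·(3/5) = 1/5.
If it is under cup 3 (prior 1/3): only cup 1 is available, probability 1; weight (1/3)·1 = 1/3.
The weights sum to 8/15.
So P(the pea under cup 2 | the dealer opened cup 1) = (1/5) / (8/15) = 3/8.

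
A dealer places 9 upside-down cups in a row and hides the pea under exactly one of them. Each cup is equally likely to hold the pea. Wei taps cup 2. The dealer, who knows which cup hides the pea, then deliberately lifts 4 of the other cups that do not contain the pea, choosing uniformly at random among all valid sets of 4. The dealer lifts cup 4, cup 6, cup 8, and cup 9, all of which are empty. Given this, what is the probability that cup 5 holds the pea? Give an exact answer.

Consider each possible location of the pea in turn.
If it is under any of cups 1, 3, 5, and 7 (prior 1/9 each): the dealer has 35 equally likely choices, so probability 1/35; weight (1/9)·(1/35) = 1/315 each.
If it is under cup 2 (prior 1/9): the dealer has 70 equally likely choices, so probability 1/70; weight (1/9)·(1/70) = 1/630.
If it is under any of cups 4, 6, 8, and 9 (prior 1/9 each): that cup was opened and seen not to hold the prize — ruled out; weight (1/9)·0 = 0 each.
The weights sum to 1/70.
So P(the pea under cup 5 | the dealer opened cup 4, cup 6, cup 8, and cup 9) = (1/315) / (1/70) = 2/9.

2/9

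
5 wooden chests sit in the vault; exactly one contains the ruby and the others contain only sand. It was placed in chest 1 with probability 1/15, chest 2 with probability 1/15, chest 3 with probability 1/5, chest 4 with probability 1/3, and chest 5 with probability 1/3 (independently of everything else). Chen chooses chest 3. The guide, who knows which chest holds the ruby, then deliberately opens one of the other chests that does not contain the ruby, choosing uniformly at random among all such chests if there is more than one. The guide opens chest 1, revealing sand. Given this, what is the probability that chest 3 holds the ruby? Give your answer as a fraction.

Condition on the true location of the ruby.
If it is in chest 1 (prior 1/15): the guide opened chest 1, so this case is ruled out; weight (1/15)·0 = 0.
If it is in chest 2 (prior 1/15): the guide has 3 equally likely choices, so probability 1/3; weight (1/15)·(1/3) = 1/45.
If it is in chest 3 (prior 1/5): the guide has 4 equally likely choices, so probability 1/4; weight (1/5)·(1/4) = 1/20.
If it is in either of chests 4 and 5 (prior 1/3 each): the guide has 3 equally likely choices, so probability 1/3; weight (1/3)·(1/3) = 1/9 each.
The weights sum to 53/180.
So P(the ruby in chest 3 | the guide opened chest 1) = (1/20) / (53/180) = 9/53.

9/53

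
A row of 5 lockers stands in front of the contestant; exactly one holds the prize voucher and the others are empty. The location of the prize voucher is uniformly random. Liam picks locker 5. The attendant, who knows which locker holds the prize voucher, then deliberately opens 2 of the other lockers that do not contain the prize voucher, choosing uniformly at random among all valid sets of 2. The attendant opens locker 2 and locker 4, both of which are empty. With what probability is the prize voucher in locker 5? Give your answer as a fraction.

1/5

Apply Bayes' rule, conditioning on where the prize voucher actually is.
If it is in either of lockers 1 and 3 (prior 1/5 each): the attendant has 3 equally likely choices, so probability 1/3; weight (1/5)·(1/3) = 1/15 each.
If it is in either of lockers 2 and 4 (prior 1/5 each): that locker was opened and seen not to hold the prize — ruled out; weight (1/5)·0 = 0 each.
If it is in locker 5 (prior 1/5): the attendant has 6 equally likely choices, so probability 1/6; weight (1/5)·(1/6) = 1/30.
The weights sum to 1/6.
So P(the prize voucher in locker 5 | the attendant opened locker 2 and locker 4) = (1/30) / (1/6) = 1/5.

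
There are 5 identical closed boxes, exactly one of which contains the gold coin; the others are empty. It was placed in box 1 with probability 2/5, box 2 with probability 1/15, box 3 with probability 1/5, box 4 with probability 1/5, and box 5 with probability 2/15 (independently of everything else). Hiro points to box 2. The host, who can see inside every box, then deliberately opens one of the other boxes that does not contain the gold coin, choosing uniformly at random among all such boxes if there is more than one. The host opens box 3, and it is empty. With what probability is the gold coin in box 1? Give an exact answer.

24/47

Apply Bayes' rule, conditioning on where the gold coin actually is.
If it is in box 1 (prior 2/5): the host has 3 equally likely choices, so probability 1/3; weight (2/5)·(1/3) = 2/15.
If it is in box 2 (prior 1/15): the host has 4 equally likely choices, so probability 1/4; weight (1/15)·(1/4) = 1/60.
If it is in box 3 (prior 1/5): the host opened box 3, so this case is ruled out; weight (1/5)·0 = 0.
If it is in box 4 (prior 1/5): the host has 3 equally likely choices, so probability 1/3; weight (1/5)·(1/3) = 1/15.
If it is in box 5 (prior 2/15): the host has 3 equally likely choices, so probability 1/3; weight (2/15)·(1/3) = 2/45.
The weights sum to 47/180.
So P(the gold coin in box 1 | the host opened box 3) = (2/15) / (47/180) = 24/47.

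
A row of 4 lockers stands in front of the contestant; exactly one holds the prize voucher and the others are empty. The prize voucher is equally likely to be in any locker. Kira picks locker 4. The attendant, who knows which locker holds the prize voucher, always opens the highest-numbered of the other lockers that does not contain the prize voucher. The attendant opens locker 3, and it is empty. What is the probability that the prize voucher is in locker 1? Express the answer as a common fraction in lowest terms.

Consider each possible location of the prize voucher in turn.
If it is in any of lockers 1, 2, and 4 (prior 1/4 each): locker 3 is the highest-numbered option available, probability 1; weight (1/4)·1 = 1/4 each.
If it is in locker 3 (prior 1/4): the attendant opened locker 3, so this case is ruled out; weight (1/4)·0 = 0.
The weights sum to 3/4.
So P(the prize voucher in locker 1 | the attendant opened locker 3) = (1/4) / (3/4) = 1/3.

1/3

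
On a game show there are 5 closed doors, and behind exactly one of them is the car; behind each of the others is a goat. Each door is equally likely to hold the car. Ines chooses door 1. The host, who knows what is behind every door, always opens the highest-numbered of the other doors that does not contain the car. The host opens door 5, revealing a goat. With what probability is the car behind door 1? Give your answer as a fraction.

1/4

Condition on the true location of the car.
If it is behind any of doors 1, 2, 3, and 4 (prior 1/5 each): door 5 is the highest-numbered option available, probability 1; weight (1/5)·1 = 1/5 each.
If it is behind door 5 (prior 1/5): the host opened door 5, so this case is ruled out; weight (1/5)·0 = 0.
The weights sum to 4/5.
So P(the car behind door 1 | the host opened door 5) = (1/5) / (4/5) = 1/4.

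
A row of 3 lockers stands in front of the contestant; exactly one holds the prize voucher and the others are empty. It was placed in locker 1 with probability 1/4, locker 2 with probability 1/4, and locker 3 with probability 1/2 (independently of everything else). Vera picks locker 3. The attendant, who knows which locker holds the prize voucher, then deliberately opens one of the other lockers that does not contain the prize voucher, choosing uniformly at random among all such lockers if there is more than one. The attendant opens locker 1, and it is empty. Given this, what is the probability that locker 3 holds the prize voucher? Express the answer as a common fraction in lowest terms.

Condition on the true location of the prize voucher.
If it is in locker 1 (prior 1/4): the attendant opened locker 1, so this case is ruled out; weight (1/4)·0 = 0.
If it is in locker 2 (prior 1/4): the attendant has no choice, probability 1; weight (1/4)·1 = 1/4.
If it is in locker 3 (prior 1/2): the attendant has 2 equally likely choices, so probability 1/2; weight (1/2)·(1/2) = 1/4.
The weights sum to 1/2.
So P(the prize voucher in locker 3 | the attendant opened locker 1) = (1/4) / (1/2) = 1/2.

1/2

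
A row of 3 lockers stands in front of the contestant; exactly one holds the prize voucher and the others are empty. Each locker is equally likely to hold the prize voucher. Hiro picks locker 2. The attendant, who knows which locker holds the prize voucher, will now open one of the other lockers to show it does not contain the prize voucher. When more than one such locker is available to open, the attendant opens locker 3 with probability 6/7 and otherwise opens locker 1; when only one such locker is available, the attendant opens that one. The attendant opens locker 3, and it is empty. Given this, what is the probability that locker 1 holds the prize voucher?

7/13

Consider each possible location of the prize voucher in turn.
If it is in locker 1 (prior 1/3): only locker 3 is available, probability 1; weight (1/3)·1 = 1/3.
If it is in locker 2 (prior 1/3): locker 3 is available, opened with probability 6/7; weight (1/3)·(6/7) = 2/7.
If it is in locker 3 (prior 1/3): the attendant opened locker 3, so this case is ruled out; weight (1/3)·0 = 0.
The weights sum to 13/21.
So P(the prize voucher in locker 1 | the attendant opened locker 3) = (1/3) / (13/21) = 7/13.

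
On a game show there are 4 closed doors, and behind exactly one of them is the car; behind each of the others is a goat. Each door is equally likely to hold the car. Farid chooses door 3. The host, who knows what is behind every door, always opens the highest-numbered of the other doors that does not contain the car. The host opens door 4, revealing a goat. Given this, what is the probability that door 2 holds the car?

1/3

Consider each possible location of the car in turn.
If it is behind any of doors 1, 2, and 3 (prior 1/4 each): door 4 is the highest-numbered option available, probability 1; weight (1/4)·1 = 1/4 each.
If it is behind door 4 (prior 1/4): the host opened door 4, so this case is ruled out; weight (1/4)·0 = 0.
The weights sum to 3/4.
So P(the car behind door 2 | the host opened door 4) = (1/4) / (3/4) = 1/3.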